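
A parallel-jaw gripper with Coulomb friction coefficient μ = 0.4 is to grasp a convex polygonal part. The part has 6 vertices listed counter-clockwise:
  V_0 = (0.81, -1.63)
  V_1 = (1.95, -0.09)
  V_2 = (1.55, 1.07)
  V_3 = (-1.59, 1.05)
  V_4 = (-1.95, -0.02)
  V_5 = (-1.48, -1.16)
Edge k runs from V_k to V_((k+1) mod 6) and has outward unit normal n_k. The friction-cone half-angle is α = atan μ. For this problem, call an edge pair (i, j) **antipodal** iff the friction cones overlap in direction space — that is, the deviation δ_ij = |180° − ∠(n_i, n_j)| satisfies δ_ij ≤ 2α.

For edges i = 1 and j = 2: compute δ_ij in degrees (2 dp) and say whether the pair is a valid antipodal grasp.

δ = 108.66°, invalid

α = atan 0.4 = 21.80°;  2α = 43.60°
edge 1: e_1 = (-0.40, +1.16);  n_1 = (+0.9454, +0.3260)
edge 2: e_2 = (-3.14, -0.02);  n_2 = (-0.0064, +1.0000)
∠(n_1, n_2) = 71.34°
δ = |180° − 71.34°| = 108.66°
108.66° > 2α = 43.60°  →  invalid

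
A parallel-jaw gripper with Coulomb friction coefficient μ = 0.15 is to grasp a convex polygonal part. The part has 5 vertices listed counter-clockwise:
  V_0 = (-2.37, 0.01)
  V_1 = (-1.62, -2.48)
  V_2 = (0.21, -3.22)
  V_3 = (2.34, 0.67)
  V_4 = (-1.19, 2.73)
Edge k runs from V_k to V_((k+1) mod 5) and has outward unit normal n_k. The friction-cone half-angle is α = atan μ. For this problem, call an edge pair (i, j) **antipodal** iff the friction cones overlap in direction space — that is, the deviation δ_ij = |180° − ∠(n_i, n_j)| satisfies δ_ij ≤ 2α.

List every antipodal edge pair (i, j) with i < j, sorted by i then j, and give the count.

α = atan 0.15 = 8.53°;  2α = 17.06°
n_0 = (-0.9575, -0.2884)
n_1 = (-0.3749, -0.9271)
n_2 = (+0.8771, -0.4803)
n_3 = (+0.5040, +0.8637)
n_4 = (-0.9174, +0.3980)
  (0,1): δ = 128.78°  ·
  (0,2): δ = 45.47°  ·
  (0,3): δ = 42.97°  ·
  (0,4): δ = 139.79°  ·
  (1,2): δ = 96.69°  ·
  (1,3): δ = 8.25°  ✓
  (1,4): δ = 88.56°  ·
  (2,3): δ = 91.56°  ·
  (2,4): δ = 5.25°  ✓
  (3,4): δ = 83.19°  ·
antipodal pairs: 2

count = 2; pairs: (1,3), (2,4)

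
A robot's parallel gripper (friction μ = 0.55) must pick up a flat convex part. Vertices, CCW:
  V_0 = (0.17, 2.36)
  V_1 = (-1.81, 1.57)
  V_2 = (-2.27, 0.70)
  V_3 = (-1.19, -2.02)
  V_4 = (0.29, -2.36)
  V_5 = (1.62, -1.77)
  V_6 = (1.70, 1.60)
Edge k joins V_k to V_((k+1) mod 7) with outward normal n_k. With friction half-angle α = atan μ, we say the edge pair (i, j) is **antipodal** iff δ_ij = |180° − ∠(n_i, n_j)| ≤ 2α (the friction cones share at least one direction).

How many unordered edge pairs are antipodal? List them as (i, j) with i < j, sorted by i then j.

α = atan 0.55 = 28.81°;  2α = 57.62°
n_0 = (-0.3706, +0.9288)
n_1 = (-0.8840, +0.4674)
n_2 = (-0.9294, -0.3690)
n_3 = (-0.2239, -0.9746)
n_4 = (+0.4055, -0.9141)
n_5 = (+0.9997, -0.0237)
n_6 = (+0.4449, +0.8956)
  (0,1): δ = 139.62°  ·
  (0,2): δ = 90.10°  ·
  (0,3): δ = 34.69°  ✓
  (0,4): δ = 2.17°  ✓
  (0,5): δ = 66.89°  ·
  (0,6): δ = 131.83°  ·
  (1,2): δ = 130.48°  ·
  (1,3): δ = 75.07°  ·
  (1,4): δ = 38.21°  ✓
  (1,5): δ = 26.51°  ✓
  (1,6): δ = 91.45°  ·
  (2,3): δ = 124.59°  ·
  (2,4): δ = 87.73°  ·
  (2,5): δ = 23.02°  ✓
  (2,6): δ = 41.93°  ✓
  (3,4): δ = 143.14°  ·
  (3,5): δ = 78.42°  ·
  (3,6): δ = 13.48°  ✓
  (4,5): δ = 115.28°  ·
  (4,6): δ = 50.34°  ✓
  (5,6): δ = 115.06°  ·
antipodal pairs: 8

count = 8; pairs: (0,3), (0,4), (1,4), (1,5), (2,5), (2,6), (3,6), (4,6)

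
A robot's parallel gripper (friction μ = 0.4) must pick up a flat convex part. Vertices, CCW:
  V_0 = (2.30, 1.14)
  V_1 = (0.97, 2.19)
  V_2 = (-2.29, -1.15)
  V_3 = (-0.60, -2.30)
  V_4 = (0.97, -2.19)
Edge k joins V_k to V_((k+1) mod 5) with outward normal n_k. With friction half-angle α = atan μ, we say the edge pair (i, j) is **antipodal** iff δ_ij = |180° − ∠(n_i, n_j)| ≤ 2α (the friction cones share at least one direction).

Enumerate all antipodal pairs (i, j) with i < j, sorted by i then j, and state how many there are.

count = 4; pairs: (0,2), (0,3), (1,3), (1,4)

α = atan 0.4 = 21.80°;  2α = 43.60°
n_0 = (+0.6196, +0.7849)
n_1 = (-0.7156, +0.6985)
n_2 = (-0.5626, -0.8267)
n_3 = (+0.0699, -0.9976)
n_4 = (+0.9287, -0.3709)
  (0,1): δ = 96.02°  ·
  (0,2): δ = 4.06°  ✓
  (0,3): δ = 42.30°  ✓
  (0,4): δ = 106.52°  ·
  (1,2): δ = 79.93°  ·
  (1,3): δ = 41.69°  ✓
  (1,4): δ = 22.53°  ✓
  (2,3): δ = 141.76°  ·
  (2,4): δ = 77.54°  ·
  (3,4): δ = 115.78°  ·
antipodal pairs: 4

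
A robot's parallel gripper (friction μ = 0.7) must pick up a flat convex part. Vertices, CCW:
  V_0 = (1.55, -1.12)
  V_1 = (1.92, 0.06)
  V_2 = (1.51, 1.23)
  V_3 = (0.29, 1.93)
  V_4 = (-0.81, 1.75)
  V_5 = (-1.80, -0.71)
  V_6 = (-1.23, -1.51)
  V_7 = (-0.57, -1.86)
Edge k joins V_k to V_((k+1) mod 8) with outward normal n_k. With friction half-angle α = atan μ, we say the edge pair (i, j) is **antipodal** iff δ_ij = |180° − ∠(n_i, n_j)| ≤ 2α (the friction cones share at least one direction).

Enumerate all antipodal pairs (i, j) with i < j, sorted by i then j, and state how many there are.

α = atan 0.7 = 34.99°;  2α = 69.98°
n_0 = (+0.9542, -0.2992)
n_1 = (+0.9437, +0.3307)
n_2 = (+0.4977, +0.8674)
n_3 = (-0.1615, +0.9869)
n_4 = (-0.9277, +0.3733)
n_5 = (-0.8144, -0.5803)
n_6 = (-0.4685, -0.8835)
n_7 = (+0.3296, -0.9441)
  (0,1): δ = 143.28°  ·
  (0,2): δ = 102.44°  ·
  (0,3): δ = 63.30°  ✓
  (0,4): δ = 4.51°  ✓
  (0,5): δ = 52.88°  ✓
  (0,6): δ = 79.47°  ·
  (0,7): δ = 126.65°  ·
  (1,2): δ = 139.16°  ·
  (1,3): δ = 100.02°  ·
  (1,4): δ = 41.23°  ✓
  (1,5): δ = 16.16°  ✓
  (1,6): δ = 42.75°  ✓
  (1,7): δ = 89.93°  ·
  (2,3): δ = 140.86°  ·
  (2,4): δ = 82.08°  ·
  (2,5): δ = 24.68°  ✓
  (2,6): δ = 1.91°  ✓
  (2,7): δ = 49.09°  ✓
  (3,4): δ = 121.22°  ·
  (3,5): δ = 63.82°  ✓
  (3,6): δ = 37.23°  ✓
  (3,7): δ = 9.95°  ✓
  (4,5): δ = 122.61°  ·
  (4,6): δ = 96.02°  ·
  (4,7): δ = 48.84°  ✓
  (5,6): δ = 153.41°  ·
  (5,7): δ = 106.23°  ·
  (6,7): δ = 132.82°  ·
antipodal pairs: 13

count = 13; pairs: (0,3), (0,4), (0,5), (1,4), (1,5), (1,6), (2,5), (2,6), (2,7), (3,5), (3,6), (3,7), (4,7)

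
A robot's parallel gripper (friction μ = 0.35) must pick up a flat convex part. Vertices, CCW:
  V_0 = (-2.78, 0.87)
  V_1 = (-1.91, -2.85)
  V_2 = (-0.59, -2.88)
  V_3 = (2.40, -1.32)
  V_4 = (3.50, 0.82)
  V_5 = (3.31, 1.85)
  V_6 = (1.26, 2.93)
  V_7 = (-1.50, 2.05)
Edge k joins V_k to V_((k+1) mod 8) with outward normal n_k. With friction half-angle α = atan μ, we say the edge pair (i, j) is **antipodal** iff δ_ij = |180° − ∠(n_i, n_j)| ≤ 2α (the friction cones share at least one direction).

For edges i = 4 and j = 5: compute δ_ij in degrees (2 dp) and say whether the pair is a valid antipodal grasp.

α = atan 0.35 = 19.29°;  2α = 38.58°
edge 4: e_4 = (-0.19, +1.03);  n_4 = (+0.9834, +0.1814)
edge 5: e_5 = (-2.05, +1.08);  n_5 = (+0.4661, +0.8847)
∠(n_4, n_5) = 51.77°
δ = |180° − 51.77°| = 128.23°
128.23° > 2α = 38.58°  →  invalid

δ = 128.23°, invalid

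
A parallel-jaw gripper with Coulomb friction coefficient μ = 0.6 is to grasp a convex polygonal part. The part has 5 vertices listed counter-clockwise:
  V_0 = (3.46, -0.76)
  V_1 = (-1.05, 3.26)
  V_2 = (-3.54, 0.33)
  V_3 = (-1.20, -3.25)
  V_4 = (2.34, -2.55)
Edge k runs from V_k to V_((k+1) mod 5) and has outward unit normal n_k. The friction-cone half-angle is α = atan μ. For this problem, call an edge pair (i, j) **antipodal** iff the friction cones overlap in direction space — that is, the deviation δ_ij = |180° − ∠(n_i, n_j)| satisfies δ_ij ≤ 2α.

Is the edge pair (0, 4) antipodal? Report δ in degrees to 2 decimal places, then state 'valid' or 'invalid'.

δ = 99.68°, invalid

α = atan 0.6 = 30.96°;  2α = 61.93°
edge 0: e_0 = (-4.51, +4.02);  n_0 = (+0.6654, +0.7465)
edge 4: e_4 = (+1.12, +1.79);  n_4 = (+0.8477, -0.5304)
∠(n_0, n_4) = 80.32°
δ = |180° − 80.32°| = 99.68°
99.68° > 2α = 61.93°  →  invalid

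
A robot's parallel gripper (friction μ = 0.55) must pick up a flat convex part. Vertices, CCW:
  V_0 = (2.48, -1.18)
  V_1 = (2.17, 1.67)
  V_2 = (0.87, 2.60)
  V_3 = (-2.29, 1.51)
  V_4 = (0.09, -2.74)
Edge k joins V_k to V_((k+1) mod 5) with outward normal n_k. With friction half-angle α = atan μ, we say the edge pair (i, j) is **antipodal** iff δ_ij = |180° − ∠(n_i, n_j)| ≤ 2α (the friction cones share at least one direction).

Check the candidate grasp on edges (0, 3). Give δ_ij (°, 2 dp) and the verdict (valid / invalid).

δ = 23.04°, valid

α = atan 0.55 = 28.81°;  2α = 57.62°
edge 0: e_0 = (-0.31, +2.85);  n_0 = (+0.9941, +0.1081)
edge 3: e_3 = (+2.38, -4.25);  n_3 = (-0.8725, -0.4886)
∠(n_0, n_3) = 156.96°
δ = |180° − 156.96°| = 23.04°
23.04° ≤ 2α = 57.62°  →  valid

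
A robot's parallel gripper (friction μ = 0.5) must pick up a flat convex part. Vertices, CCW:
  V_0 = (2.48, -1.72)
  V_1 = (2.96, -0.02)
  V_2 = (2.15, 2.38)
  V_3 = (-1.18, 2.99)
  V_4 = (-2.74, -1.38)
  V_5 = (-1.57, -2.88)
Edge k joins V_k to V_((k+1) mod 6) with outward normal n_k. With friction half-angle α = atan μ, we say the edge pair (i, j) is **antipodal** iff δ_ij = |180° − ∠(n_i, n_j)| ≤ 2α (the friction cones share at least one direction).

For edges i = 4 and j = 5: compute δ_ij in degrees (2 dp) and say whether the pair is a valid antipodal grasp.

δ = 111.97°, invalid

α = atan 0.5 = 26.57°;  2α = 53.13°
edge 4: e_4 = (+1.17, -1.50);  n_4 = (-0.7885, -0.6150)
edge 5: e_5 = (+4.05, +1.16);  n_5 = (+0.2753, -0.9613)
∠(n_4, n_5) = 68.03°
δ = |180° − 68.03°| = 111.97°
111.97° > 2α = 53.13°  →  invalid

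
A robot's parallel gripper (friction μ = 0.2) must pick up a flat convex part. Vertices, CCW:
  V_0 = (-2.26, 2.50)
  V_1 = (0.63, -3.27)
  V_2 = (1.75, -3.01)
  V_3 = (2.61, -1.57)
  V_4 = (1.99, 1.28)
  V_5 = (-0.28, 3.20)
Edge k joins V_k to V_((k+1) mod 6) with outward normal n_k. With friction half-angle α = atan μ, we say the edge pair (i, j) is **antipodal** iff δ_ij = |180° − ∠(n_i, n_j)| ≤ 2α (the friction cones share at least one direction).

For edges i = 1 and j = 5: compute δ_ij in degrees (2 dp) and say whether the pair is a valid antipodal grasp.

δ = 6.40°, valid

α = atan 0.2 = 11.31°;  2α = 22.62°
edge 1: e_1 = (+1.12, +0.26);  n_1 = (+0.2261, -0.9741)
edge 5: e_5 = (-1.98, -0.70);  n_5 = (-0.3333, +0.9428)
∠(n_1, n_5) = 173.60°
δ = |180° − 173.60°| = 6.40°
6.40° ≤ 2α = 22.62°  →  valid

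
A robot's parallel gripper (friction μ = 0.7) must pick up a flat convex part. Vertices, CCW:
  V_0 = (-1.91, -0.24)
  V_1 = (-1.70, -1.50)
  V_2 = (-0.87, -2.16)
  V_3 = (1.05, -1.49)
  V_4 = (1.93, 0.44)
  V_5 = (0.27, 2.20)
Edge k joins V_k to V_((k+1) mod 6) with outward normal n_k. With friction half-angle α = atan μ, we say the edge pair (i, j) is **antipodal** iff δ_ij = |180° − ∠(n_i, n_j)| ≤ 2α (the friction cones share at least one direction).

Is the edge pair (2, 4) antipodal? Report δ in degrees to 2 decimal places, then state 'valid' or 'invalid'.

α = atan 0.7 = 34.99°;  2α = 69.98°
edge 2: e_2 = (+1.92, +0.67);  n_2 = (+0.3295, -0.9442)
edge 4: e_4 = (-1.66, +1.76);  n_4 = (+0.7275, +0.6861)
∠(n_2, n_4) = 114.09°
δ = |180° − 114.09°| = 65.91°
65.91° ≤ 2α = 69.98°  →  valid

δ = 65.91°, valid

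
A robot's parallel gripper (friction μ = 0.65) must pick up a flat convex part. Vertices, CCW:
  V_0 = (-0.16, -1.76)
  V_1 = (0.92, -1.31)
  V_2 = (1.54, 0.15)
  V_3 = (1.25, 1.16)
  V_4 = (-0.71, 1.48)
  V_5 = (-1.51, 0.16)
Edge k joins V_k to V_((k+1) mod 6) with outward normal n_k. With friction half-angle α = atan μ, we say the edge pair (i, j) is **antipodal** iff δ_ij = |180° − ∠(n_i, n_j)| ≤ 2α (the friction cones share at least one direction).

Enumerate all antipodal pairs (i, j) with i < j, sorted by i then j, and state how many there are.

count = 7; pairs: (0,3), (0,4), (1,4), (1,5), (2,4), (2,5), (3,5)

α = atan 0.65 = 33.02°;  2α = 66.05°
n_0 = (+0.3846, -0.9231)
n_1 = (+0.9204, -0.3909)
n_2 = (+0.9612, +0.2760)
n_3 = (+0.1611, +0.9869)
n_4 = (-0.8552, +0.5183)
n_5 = (-0.8180, -0.5752)
  (0,1): δ = 135.63°  ·
  (0,2): δ = 96.60°  ·
  (0,3): δ = 31.89°  ✓
  (0,4): δ = 36.16°  ✓
  (0,5): δ = 102.49°  ·
  (1,2): δ = 140.97°  ·
  (1,3): δ = 76.26°  ·
  (1,4): δ = 8.21°  ✓
  (1,5): δ = 58.12°  ✓
  (2,3): δ = 115.29°  ·
  (2,4): δ = 47.24°  ✓
  (2,5): δ = 19.09°  ✓
  (3,4): δ = 111.95°  ·
  (3,5): δ = 45.62°  ✓
  (4,5): δ = 113.67°  ·
antipodal pairs: 7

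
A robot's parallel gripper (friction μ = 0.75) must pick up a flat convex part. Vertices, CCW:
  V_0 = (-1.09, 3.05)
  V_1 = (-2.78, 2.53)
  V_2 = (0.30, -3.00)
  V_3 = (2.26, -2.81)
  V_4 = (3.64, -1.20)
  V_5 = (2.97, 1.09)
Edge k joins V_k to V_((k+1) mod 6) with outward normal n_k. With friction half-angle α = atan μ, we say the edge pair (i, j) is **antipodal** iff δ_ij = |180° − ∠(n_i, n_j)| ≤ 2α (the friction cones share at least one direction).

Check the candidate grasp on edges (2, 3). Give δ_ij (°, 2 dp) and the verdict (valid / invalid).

α = atan 0.75 = 36.87°;  2α = 73.74°
edge 2: e_2 = (+1.96, +0.19);  n_2 = (+0.0965, -0.9953)
edge 3: e_3 = (+1.38, +1.61);  n_3 = (+0.7593, -0.6508)
∠(n_2, n_3) = 43.86°
δ = |180° − 43.86°| = 136.14°
136.14° > 2α = 73.74°  →  invalid

δ = 136.14°, invalid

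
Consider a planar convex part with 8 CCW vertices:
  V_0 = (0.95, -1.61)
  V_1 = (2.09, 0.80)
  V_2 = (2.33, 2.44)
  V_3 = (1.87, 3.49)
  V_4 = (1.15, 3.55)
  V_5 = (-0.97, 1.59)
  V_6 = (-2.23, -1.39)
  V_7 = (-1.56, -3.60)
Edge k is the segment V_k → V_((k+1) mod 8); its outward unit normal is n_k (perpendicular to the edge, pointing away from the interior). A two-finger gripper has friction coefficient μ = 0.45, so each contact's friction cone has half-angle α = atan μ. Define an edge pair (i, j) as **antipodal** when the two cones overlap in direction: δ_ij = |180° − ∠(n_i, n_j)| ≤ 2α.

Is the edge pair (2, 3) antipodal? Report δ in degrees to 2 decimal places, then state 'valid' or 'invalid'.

δ = 118.42°, invalid

α = atan 0.45 = 24.23°;  2α = 48.46°
edge 2: e_2 = (-0.46, +1.05);  n_2 = (+0.9160, +0.4013)
edge 3: e_3 = (-0.72, +0.06);  n_3 = (+0.0830, +0.9965)
∠(n_2, n_3) = 61.58°
δ = |180° − 61.58°| = 118.42°
118.42° > 2α = 48.46°  →  invalid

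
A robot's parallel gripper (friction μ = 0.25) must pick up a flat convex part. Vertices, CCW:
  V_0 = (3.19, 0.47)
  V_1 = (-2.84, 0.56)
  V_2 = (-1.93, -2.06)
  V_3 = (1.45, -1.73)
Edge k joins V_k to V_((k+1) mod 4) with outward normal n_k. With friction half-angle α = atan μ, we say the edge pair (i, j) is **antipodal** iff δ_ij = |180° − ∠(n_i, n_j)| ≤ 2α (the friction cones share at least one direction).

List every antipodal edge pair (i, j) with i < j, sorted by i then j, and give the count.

count = 1; pairs: (0,2)

α = atan 0.25 = 14.04°;  2α = 28.07°
n_0 = (+0.0149, +0.9999)
n_1 = (-0.9446, -0.3281)
n_2 = (+0.0972, -0.9953)
n_3 = (+0.7843, -0.6203)
  (0,1): δ = 69.99°  ·
  (0,2): δ = 6.43°  ✓
  (0,3): δ = 52.51°  ·
  (1,2): δ = 103.58°  ·
  (1,3): δ = 57.49°  ·
  (2,3): δ = 133.92°  ·
antipodal pairs: 1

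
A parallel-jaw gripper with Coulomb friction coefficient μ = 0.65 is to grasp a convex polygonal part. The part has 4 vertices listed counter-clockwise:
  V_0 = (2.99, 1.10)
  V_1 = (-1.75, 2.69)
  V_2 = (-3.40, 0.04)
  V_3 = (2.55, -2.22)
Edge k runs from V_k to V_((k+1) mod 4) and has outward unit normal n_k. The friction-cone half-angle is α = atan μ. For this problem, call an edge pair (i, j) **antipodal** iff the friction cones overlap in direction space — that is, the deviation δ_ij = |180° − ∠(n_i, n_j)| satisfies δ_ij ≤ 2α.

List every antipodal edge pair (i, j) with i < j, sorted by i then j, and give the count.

count = 2; pairs: (0,2), (1,3)

α = atan 0.65 = 33.02°;  2α = 66.05°
n_0 = (+0.3180, +0.9481)
n_1 = (-0.8489, +0.5286)
n_2 = (-0.3551, -0.9348)
n_3 = (+0.9913, -0.1314)
  (0,1): δ = 103.36°  ·
  (0,2): δ = 2.25°  ✓
  (0,3): δ = 100.99°  ·
  (1,2): δ = 78.89°  ·
  (1,3): δ = 24.36°  ✓
  (2,3): δ = 76.75°  ·
antipodal pairs: 2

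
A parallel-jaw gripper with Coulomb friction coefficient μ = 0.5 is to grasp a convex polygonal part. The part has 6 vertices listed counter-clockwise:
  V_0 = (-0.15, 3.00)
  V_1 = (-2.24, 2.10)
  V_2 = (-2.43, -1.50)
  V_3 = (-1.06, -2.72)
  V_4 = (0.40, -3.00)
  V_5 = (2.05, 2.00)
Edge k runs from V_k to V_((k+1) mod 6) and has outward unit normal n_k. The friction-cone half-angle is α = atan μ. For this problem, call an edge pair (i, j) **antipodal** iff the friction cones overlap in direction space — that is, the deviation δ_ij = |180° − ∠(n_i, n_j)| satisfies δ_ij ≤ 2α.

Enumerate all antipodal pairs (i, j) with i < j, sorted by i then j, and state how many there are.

count = 5; pairs: (0,3), (0,4), (1,4), (2,5), (3,5)

α = atan 0.5 = 26.57°;  2α = 53.13°
n_0 = (-0.3955, +0.9185)
n_1 = (-0.9986, +0.0527)
n_2 = (-0.6650, -0.7468)
n_3 = (-0.1883, -0.9821)
n_4 = (+0.9496, -0.3134)
n_5 = (+0.4138, +0.9104)
  (0,1): δ = 116.32°  ·
  (0,2): δ = 64.98°  ·
  (0,3): δ = 34.15°  ✓
  (0,4): δ = 48.44°  ✓
  (0,5): δ = 132.26°  ·
  (1,2): δ = 128.66°  ·
  (1,3): δ = 97.84°  ·
  (1,4): δ = 15.24°  ✓
  (1,5): δ = 68.58°  ·
  (2,3): δ = 149.17°  ·
  (2,4): δ = 66.58°  ·
  (2,5): δ = 17.24°  ✓
  (3,4): δ = 97.41°  ·
  (3,5): δ = 13.59°  ✓
  (4,5): δ = 96.18°  ·
antipodal pairs: 5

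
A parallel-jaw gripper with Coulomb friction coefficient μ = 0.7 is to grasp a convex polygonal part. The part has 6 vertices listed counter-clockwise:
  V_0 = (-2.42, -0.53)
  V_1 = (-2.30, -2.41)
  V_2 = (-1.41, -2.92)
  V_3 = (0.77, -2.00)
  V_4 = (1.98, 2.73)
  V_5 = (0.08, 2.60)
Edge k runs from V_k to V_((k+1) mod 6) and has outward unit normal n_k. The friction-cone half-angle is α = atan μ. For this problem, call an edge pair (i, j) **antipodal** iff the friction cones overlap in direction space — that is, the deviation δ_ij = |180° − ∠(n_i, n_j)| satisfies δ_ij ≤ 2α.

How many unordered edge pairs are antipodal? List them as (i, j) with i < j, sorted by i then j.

count = 5; pairs: (0,3), (1,4), (2,4), (2,5), (3,5)

α = atan 0.7 = 34.99°;  2α = 69.98°
n_0 = (-0.9980, -0.0637)
n_1 = (-0.4972, -0.8676)
n_2 = (+0.3888, -0.9213)
n_3 = (+0.9688, -0.2478)
n_4 = (-0.0683, +0.9977)
n_5 = (-0.7814, +0.6241)
  (0,1): δ = 123.47°  ·
  (0,2): δ = 70.77°  ·
  (0,3): δ = 18.00°  ✓
  (0,4): δ = 90.26°  ·
  (0,5): δ = 137.73°  ·
  (1,2): δ = 127.31°  ·
  (1,3): δ = 74.54°  ·
  (1,4): δ = 33.73°  ✓
  (1,5): δ = 81.20°  ·
  (2,3): δ = 127.23°  ·
  (2,4): δ = 18.97°  ✓
  (2,5): δ = 28.50°  ✓
  (3,4): δ = 71.74°  ·
  (3,5): δ = 24.27°  ✓
  (4,5): δ = 132.53°  ·
antipodal pairs: 5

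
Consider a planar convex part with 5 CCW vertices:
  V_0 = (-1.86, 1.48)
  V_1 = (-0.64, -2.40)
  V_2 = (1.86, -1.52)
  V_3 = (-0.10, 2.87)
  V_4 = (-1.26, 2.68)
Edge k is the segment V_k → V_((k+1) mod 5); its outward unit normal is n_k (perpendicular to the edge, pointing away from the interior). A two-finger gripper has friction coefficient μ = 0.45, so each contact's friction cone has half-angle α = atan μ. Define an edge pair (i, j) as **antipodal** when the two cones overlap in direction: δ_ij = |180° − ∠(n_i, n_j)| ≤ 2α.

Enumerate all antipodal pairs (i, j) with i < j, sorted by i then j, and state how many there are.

α = atan 0.45 = 24.23°;  2α = 48.46°
n_0 = (-0.9540, -0.3000)
n_1 = (+0.3320, -0.9433)
n_2 = (+0.9131, +0.4077)
n_3 = (-0.1616, +0.9868)
n_4 = (-0.8944, +0.4472)
  (0,1): δ = 88.06°  ·
  (0,2): δ = 6.60°  ✓
  (0,3): δ = 81.85°  ·
  (0,4): δ = 135.98°  ·
  (1,2): δ = 85.33°  ·
  (1,3): δ = 10.09°  ✓
  (1,4): δ = 44.04°  ✓
  (2,3): δ = 104.76°  ·
  (2,4): δ = 50.62°  ·
  (3,4): δ = 125.87°  ·
antipodal pairs: 3

count = 3; pairs: (0,2), (1,3), (1,4)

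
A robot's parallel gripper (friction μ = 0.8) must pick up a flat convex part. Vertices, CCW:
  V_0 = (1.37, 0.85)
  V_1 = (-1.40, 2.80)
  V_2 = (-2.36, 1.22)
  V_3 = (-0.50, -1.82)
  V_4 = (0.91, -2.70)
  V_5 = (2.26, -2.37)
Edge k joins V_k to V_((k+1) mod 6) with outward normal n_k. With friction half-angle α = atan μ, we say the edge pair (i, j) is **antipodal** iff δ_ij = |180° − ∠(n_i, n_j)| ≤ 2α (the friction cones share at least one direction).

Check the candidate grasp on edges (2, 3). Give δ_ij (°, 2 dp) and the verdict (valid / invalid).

α = atan 0.8 = 38.66°;  2α = 77.32°
edge 2: e_2 = (+1.86, -3.04);  n_2 = (-0.8530, -0.5219)
edge 3: e_3 = (+1.41, -0.88);  n_3 = (-0.5295, -0.8483)
∠(n_2, n_3) = 26.57°
δ = |180° − 26.57°| = 153.43°
153.43° > 2α = 77.32°  →  invalid

δ = 153.43°, invalid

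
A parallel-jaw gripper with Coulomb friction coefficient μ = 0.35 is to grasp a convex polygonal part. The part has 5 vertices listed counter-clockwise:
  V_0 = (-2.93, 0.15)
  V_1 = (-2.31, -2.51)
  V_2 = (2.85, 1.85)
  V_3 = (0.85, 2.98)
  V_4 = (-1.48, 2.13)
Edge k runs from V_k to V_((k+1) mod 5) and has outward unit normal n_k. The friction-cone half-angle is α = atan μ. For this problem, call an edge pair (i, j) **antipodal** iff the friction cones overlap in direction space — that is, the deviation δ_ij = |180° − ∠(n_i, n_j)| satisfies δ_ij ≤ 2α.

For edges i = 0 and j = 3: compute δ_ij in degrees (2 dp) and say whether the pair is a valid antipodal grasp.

α = atan 0.35 = 19.29°;  2α = 38.58°
edge 0: e_0 = (+0.62, -2.66);  n_0 = (-0.9739, -0.2270)
edge 3: e_3 = (-2.33, -0.85);  n_3 = (-0.3427, +0.9394)
∠(n_0, n_3) = 83.08°
δ = |180° − 83.08°| = 96.92°
96.92° > 2α = 38.58°  →  invalid

δ = 96.92°, invalid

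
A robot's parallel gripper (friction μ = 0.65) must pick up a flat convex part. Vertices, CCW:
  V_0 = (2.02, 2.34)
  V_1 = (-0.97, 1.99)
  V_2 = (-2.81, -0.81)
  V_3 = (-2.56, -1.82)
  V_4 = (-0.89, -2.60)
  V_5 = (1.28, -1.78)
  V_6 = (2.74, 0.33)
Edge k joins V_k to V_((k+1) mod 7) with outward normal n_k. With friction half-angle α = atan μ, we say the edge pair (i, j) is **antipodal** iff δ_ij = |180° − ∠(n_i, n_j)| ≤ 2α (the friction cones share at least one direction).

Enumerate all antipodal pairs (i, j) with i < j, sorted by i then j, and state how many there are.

count = 9; pairs: (0,3), (0,4), (0,5), (1,4), (1,5), (1,6), (2,5), (2,6), (3,6)

α = atan 0.65 = 33.02°;  2α = 66.05°
n_0 = (-0.1163, +0.9932)
n_1 = (-0.8357, +0.5492)
n_2 = (-0.9707, -0.2403)
n_3 = (-0.4232, -0.9060)
n_4 = (+0.3535, -0.9354)
n_5 = (+0.8223, -0.5690)
n_6 = (+0.9414, +0.3372)
  (0,1): δ = 129.99°  ·
  (0,2): δ = 82.77°  ·
  (0,3): δ = 31.71°  ✓
  (0,4): δ = 14.02°  ✓
  (0,5): δ = 48.64°  ✓
  (0,6): δ = 103.03°  ·
  (1,2): δ = 132.79°  ·
  (1,3): δ = 81.73°  ·
  (1,4): δ = 35.99°  ✓
  (1,5): δ = 1.37°  ✓
  (1,6): δ = 53.02°  ✓
  (2,3): δ = 128.94°  ·
  (2,4): δ = 83.20°  ·
  (2,5): δ = 48.58°  ✓
  (2,6): δ = 5.81°  ✓
  (3,4): δ = 134.26°  ·
  (3,5): δ = 99.65°  ·
  (3,6): δ = 45.26°  ✓
  (4,5): δ = 145.38°  ·
  (4,6): δ = 90.99°  ·
  (5,6): δ = 125.61°  ·
antipodal pairs: 9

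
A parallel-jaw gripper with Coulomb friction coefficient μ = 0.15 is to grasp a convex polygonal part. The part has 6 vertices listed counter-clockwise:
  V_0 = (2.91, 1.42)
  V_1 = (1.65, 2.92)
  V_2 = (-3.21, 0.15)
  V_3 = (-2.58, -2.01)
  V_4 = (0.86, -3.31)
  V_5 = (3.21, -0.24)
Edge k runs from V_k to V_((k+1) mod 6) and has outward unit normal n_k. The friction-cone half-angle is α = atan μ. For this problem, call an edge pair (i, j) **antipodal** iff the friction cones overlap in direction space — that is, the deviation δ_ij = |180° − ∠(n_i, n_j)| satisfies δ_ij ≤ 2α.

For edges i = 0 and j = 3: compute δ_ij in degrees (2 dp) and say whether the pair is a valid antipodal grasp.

δ = 29.27°, invalid

α = atan 0.15 = 8.53°;  2α = 17.06°
edge 0: e_0 = (-1.26, +1.50);  n_0 = (+0.7657, +0.6432)
edge 3: e_3 = (+3.44, -1.30);  n_3 = (-0.3535, -0.9354)
∠(n_0, n_3) = 150.73°
δ = |180° − 150.73°| = 29.27°
29.27° > 2α = 17.06°  →  invalid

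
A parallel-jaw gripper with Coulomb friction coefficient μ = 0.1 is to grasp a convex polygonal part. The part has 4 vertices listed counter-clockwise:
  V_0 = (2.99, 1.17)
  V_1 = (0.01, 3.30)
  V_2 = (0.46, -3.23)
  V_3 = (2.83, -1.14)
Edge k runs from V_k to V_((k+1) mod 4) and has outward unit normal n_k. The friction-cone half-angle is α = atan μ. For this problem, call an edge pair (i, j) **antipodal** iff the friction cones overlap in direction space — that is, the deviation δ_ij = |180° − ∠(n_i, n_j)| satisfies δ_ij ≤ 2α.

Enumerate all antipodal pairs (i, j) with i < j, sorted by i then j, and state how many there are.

count = 1; pairs: (1,3)

α = atan 0.1 = 5.71°;  2α = 11.42°
n_0 = (+0.5815, +0.8135)
n_1 = (-0.9976, -0.0687)
n_2 = (+0.6614, -0.7500)
n_3 = (+0.9976, -0.0691)
  (0,1): δ = 50.50°  ·
  (0,2): δ = 76.96°  ·
  (0,3): δ = 121.59°  ·
  (1,2): δ = 52.53°  ·
  (1,3): δ = 7.90°  ✓
  (2,3): δ = 135.37°  ·
antipodal pairs: 1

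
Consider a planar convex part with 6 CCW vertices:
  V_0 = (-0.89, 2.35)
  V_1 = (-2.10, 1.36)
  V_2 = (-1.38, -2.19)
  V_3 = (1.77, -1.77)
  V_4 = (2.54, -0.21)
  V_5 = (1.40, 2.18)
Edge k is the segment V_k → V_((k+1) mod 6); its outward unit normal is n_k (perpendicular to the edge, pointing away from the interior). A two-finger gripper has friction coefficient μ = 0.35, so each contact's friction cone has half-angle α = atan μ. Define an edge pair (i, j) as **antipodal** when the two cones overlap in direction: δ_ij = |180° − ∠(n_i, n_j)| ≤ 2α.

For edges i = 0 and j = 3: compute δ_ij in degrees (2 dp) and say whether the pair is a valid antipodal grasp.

α = atan 0.35 = 19.29°;  2α = 38.58°
edge 0: e_0 = (-1.21, -0.99);  n_0 = (-0.6332, +0.7740)
edge 3: e_3 = (+0.77, +1.56);  n_3 = (+0.8967, -0.4426)
∠(n_0, n_3) = 155.56°
δ = |180° − 155.56°| = 24.44°
24.44° ≤ 2α = 38.58°  →  valid

δ = 24.44°, valid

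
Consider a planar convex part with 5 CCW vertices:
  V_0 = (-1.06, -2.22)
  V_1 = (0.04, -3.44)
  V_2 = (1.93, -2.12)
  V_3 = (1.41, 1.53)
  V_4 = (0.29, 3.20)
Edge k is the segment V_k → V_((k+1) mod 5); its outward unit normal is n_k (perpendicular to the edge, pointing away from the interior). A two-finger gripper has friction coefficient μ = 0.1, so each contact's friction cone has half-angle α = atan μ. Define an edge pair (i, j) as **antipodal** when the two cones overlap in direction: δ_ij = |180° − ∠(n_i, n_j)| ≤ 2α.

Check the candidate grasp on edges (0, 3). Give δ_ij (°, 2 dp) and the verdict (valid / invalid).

α = atan 0.1 = 5.71°;  2α = 11.42°
edge 0: e_0 = (+1.10, -1.22);  n_0 = (-0.7427, -0.6696)
edge 3: e_3 = (-1.12, +1.67);  n_3 = (+0.8305, +0.5570)
∠(n_0, n_3) = 171.81°
δ = |180° − 171.81°| = 8.19°
8.19° ≤ 2α = 11.42°  →  valid

δ = 8.19°, valid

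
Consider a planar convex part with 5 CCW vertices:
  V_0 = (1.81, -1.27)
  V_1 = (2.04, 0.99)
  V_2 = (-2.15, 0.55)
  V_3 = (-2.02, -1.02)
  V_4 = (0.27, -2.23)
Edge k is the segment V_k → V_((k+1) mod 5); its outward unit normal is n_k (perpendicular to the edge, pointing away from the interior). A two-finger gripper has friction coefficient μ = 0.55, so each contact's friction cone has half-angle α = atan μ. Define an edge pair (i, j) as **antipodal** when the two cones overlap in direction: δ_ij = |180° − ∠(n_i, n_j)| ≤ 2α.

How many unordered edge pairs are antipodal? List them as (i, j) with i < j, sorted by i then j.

α = atan 0.55 = 28.81°;  2α = 57.62°
n_0 = (+0.9949, -0.1012)
n_1 = (-0.1044, +0.9945)
n_2 = (-0.9966, -0.0825)
n_3 = (-0.4672, -0.8842)
n_4 = (+0.5290, -0.8486)
  (0,1): δ = 78.19°  ·
  (0,2): δ = 10.54°  ✓
  (0,3): δ = 67.96°  ·
  (0,4): δ = 127.75°  ·
  (1,2): δ = 91.26°  ·
  (1,3): δ = 33.85°  ✓
  (1,4): δ = 25.94°  ✓
  (2,3): δ = 122.58°  ·
  (2,4): δ = 62.79°  ·
  (3,4): δ = 120.21°  ·
antipodal pairs: 3

count = 3; pairs: (0,2), (1,3), (1,4)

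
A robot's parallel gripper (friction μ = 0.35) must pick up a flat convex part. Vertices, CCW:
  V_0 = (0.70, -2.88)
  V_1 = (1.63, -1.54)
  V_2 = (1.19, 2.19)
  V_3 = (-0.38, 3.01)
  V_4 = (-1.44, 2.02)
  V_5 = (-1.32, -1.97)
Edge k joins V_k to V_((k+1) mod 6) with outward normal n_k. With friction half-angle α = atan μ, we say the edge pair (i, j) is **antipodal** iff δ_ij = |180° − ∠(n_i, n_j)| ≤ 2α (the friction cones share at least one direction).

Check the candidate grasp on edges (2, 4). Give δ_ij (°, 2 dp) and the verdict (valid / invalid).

δ = 60.70°, invalid

α = atan 0.35 = 19.29°;  2α = 38.58°
edge 2: e_2 = (-1.57, +0.82);  n_2 = (+0.4630, +0.8864)
edge 4: e_4 = (+0.12, -3.99);  n_4 = (-0.9995, -0.0301)
∠(n_2, n_4) = 119.30°
δ = |180° − 119.30°| = 60.70°
60.70° > 2α = 38.58°  →  invalid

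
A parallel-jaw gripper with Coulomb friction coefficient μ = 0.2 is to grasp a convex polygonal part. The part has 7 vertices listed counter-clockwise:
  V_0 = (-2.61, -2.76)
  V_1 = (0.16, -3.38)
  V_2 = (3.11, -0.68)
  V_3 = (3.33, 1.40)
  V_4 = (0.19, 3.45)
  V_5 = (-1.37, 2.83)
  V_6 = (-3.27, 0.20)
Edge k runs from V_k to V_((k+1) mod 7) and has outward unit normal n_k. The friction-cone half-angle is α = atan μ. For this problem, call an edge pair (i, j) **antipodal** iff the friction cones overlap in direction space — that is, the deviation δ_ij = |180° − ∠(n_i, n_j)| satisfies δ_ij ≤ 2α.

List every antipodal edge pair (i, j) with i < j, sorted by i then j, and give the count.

count = 4; pairs: (0,3), (1,4), (1,5), (2,6)

α = atan 0.2 = 11.31°;  2α = 22.62°
n_0 = (-0.2184, -0.9759)
n_1 = (+0.6752, -0.7377)
n_2 = (+0.9945, -0.1052)
n_3 = (+0.5467, +0.8373)
n_4 = (-0.3693, +0.9293)
n_5 = (-0.8106, +0.5856)
n_6 = (-0.9760, -0.2176)
  (0,1): δ = 124.92°  ·
  (0,2): δ = 83.42°  ·
  (0,3): δ = 20.52°  ✓
  (0,4): δ = 34.29°  ·
  (0,5): δ = 66.77°  ·
  (0,6): δ = 115.19°  ·
  (1,2): δ = 138.50°  ·
  (1,3): δ = 75.61°  ·
  (1,4): δ = 20.79°  ✓
  (1,5): δ = 11.69°  ✓
  (1,6): δ = 60.10°  ·
  (2,3): δ = 117.10°  ·
  (2,4): δ = 62.29°  ·
  (2,5): δ = 29.81°  ·
  (2,6): δ = 18.61°  ✓
  (3,4): δ = 125.19°  ·
  (3,5): δ = 92.71°  ·
  (3,6): δ = 44.29°  ·
  (4,5): δ = 147.52°  ·
  (4,6): δ = 99.10°  ·
  (5,6): δ = 131.58°  ·
antipodal pairs: 4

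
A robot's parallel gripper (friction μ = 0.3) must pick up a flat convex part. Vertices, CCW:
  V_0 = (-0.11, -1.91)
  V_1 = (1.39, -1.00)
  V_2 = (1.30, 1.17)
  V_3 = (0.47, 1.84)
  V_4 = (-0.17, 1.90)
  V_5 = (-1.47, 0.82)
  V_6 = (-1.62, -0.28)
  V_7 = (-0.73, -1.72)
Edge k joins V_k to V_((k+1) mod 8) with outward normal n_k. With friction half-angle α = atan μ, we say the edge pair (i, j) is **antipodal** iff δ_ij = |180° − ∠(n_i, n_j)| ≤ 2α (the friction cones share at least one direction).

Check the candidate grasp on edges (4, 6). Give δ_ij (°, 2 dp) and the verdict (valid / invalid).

δ = 98.00°, invalid

α = atan 0.3 = 16.70°;  2α = 33.40°
edge 4: e_4 = (-1.30, -1.08);  n_4 = (-0.6390, +0.7692)
edge 6: e_6 = (+0.89, -1.44);  n_6 = (-0.8506, -0.5257)
∠(n_4, n_6) = 82.00°
δ = |180° − 82.00°| = 98.00°
98.00° > 2α = 33.40°  →  invalid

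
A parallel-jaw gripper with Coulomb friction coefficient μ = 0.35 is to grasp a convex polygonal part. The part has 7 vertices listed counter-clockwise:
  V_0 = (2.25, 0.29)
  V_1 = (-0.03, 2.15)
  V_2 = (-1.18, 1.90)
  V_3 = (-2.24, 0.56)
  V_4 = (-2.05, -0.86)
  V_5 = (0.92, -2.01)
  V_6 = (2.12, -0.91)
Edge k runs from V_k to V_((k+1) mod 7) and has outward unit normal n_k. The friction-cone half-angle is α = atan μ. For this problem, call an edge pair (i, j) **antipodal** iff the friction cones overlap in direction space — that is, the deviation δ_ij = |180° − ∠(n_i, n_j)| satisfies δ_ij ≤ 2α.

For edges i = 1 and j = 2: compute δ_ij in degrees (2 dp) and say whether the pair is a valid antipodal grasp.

δ = 140.61°, invalid

α = atan 0.35 = 19.29°;  2α = 38.58°
edge 1: e_1 = (-1.15, -0.25);  n_1 = (-0.2124, +0.9772)
edge 2: e_2 = (-1.06, -1.34);  n_2 = (-0.7843, +0.6204)
∠(n_1, n_2) = 39.39°
δ = |180° − 39.39°| = 140.61°
140.61° > 2α = 38.58°  →  invalid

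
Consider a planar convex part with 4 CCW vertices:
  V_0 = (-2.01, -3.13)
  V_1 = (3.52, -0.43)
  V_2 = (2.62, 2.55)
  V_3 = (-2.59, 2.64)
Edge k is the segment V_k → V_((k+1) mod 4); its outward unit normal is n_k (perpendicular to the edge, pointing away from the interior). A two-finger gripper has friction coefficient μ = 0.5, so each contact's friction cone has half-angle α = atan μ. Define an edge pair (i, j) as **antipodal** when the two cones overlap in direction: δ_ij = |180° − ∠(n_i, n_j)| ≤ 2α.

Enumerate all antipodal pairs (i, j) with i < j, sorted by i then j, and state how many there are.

count = 2; pairs: (0,2), (1,3)

α = atan 0.5 = 26.57°;  2α = 53.13°
n_0 = (+0.4387, -0.8986)
n_1 = (+0.9573, +0.2891)
n_2 = (+0.0173, +0.9999)
n_3 = (-0.9950, -0.1000)
  (0,1): δ = 99.22°  ·
  (0,2): δ = 27.01°  ✓
  (0,3): δ = 69.72°  ·
  (1,2): δ = 107.79°  ·
  (1,3): δ = 11.06°  ✓
  (2,3): δ = 83.27°  ·
antipodal pairs: 2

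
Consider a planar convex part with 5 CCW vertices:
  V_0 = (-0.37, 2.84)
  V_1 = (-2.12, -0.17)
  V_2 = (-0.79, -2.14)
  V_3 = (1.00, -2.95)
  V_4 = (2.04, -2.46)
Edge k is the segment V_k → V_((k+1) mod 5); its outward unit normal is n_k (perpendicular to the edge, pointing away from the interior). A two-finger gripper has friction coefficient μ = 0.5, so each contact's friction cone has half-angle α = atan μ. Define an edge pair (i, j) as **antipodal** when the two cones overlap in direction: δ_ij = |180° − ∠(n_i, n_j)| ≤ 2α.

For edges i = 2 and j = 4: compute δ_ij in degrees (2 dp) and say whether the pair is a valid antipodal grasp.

δ = 41.20°, valid

α = atan 0.5 = 26.57°;  2α = 53.13°
edge 2: e_2 = (+1.79, -0.81);  n_2 = (-0.4123, -0.9111)
edge 4: e_4 = (-2.41, +5.30);  n_4 = (+0.9103, +0.4139)
∠(n_2, n_4) = 138.80°
δ = |180° − 138.80°| = 41.20°
41.20° ≤ 2α = 53.13°  →  valid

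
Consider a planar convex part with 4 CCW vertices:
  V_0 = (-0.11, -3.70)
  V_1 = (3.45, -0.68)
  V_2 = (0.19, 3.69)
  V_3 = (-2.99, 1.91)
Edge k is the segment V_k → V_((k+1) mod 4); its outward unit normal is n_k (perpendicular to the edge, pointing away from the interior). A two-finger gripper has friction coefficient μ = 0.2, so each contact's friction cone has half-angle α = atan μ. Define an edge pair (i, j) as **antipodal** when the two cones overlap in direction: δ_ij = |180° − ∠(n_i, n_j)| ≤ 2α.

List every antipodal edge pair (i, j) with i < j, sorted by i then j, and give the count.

count = 2; pairs: (0,2), (1,3)

α = atan 0.2 = 11.31°;  2α = 22.62°
n_0 = (+0.6469, -0.7626)
n_1 = (+0.8015, +0.5979)
n_2 = (-0.4884, +0.8726)
n_3 = (-0.8896, -0.4567)
  (0,1): δ = 93.59°  ·
  (0,2): δ = 11.07°  ✓
  (0,3): δ = 76.87°  ·
  (1,2): δ = 97.48°  ·
  (1,3): δ = 9.55°  ✓
  (2,3): δ = 92.06°  ·
antipodal pairs: 2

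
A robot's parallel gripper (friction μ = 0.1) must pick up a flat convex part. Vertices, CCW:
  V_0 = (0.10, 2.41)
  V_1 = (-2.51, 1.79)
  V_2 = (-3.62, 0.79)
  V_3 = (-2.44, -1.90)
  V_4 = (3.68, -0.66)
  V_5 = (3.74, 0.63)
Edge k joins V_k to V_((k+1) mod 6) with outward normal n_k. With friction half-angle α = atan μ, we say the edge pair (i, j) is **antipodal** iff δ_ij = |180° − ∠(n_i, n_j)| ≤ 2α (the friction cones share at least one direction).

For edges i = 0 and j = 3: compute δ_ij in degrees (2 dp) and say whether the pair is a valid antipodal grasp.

α = atan 0.1 = 5.71°;  2α = 11.42°
edge 0: e_0 = (-2.61, -0.62);  n_0 = (-0.2311, +0.9729)
edge 3: e_3 = (+6.12, +1.24);  n_3 = (+0.1986, -0.9801)
∠(n_0, n_3) = 178.09°
δ = |180° − 178.09°| = 1.91°
1.91° ≤ 2α = 11.42°  →  valid

δ = 1.91°, valid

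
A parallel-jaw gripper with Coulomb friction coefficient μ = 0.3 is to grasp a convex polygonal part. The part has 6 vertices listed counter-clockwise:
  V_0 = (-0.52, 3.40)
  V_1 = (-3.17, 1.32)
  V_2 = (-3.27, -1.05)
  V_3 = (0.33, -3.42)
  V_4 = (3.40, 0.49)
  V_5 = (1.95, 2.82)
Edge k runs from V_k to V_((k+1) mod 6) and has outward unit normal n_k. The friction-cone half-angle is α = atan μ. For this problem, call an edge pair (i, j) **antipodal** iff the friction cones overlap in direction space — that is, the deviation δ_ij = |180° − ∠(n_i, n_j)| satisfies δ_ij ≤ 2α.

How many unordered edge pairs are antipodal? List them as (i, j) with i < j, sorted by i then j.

count = 3; pairs: (0,3), (2,4), (2,5)

α = atan 0.3 = 16.70°;  2α = 33.40°
n_0 = (-0.6174, +0.7866)
n_1 = (-0.9991, +0.0422)
n_2 = (-0.5499, -0.8352)
n_3 = (+0.7865, -0.6176)
n_4 = (+0.8490, +0.5284)
n_5 = (+0.2286, +0.9735)
  (0,1): δ = 130.54°  ·
  (0,2): δ = 71.49°  ·
  (0,3): δ = 13.73°  ✓
  (0,4): δ = 83.77°  ·
  (0,5): δ = 128.66°  ·
  (1,2): δ = 120.94°  ·
  (1,3): δ = 35.72°  ·
  (1,4): δ = 34.31°  ·
  (1,5): δ = 79.20°  ·
  (2,3): δ = 94.78°  ·
  (2,4): δ = 24.75°  ✓
  (2,5): δ = 20.14°  ✓
  (3,4): δ = 109.97°  ·
  (3,5): δ = 65.08°  ·
  (4,5): δ = 135.11°  ·
antipodal pairs: 3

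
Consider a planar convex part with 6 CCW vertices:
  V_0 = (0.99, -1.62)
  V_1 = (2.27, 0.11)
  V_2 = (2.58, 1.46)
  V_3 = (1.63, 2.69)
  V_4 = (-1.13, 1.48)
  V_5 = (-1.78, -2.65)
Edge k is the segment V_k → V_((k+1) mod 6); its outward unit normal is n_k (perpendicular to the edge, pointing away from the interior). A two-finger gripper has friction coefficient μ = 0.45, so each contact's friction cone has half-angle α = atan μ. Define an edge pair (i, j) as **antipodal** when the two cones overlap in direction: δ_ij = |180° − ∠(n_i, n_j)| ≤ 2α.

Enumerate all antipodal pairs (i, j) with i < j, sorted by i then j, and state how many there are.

count = 5; pairs: (0,3), (0,4), (1,4), (2,4), (3,5)

α = atan 0.45 = 24.23°;  2α = 48.46°
n_0 = (+0.8039, -0.5948)
n_1 = (+0.9746, -0.2238)
n_2 = (+0.7914, +0.6113)
n_3 = (-0.4015, +0.9159)
n_4 = (-0.9878, +0.1555)
n_5 = (+0.3485, -0.9373)
  (0,1): δ = 156.44°  ·
  (0,2): δ = 105.82°  ·
  (0,3): δ = 29.83°  ✓
  (0,4): δ = 27.55°  ✓
  (0,5): δ = 146.89°  ·
  (1,2): δ = 129.39°  ·
  (1,3): δ = 53.39°  ·
  (1,4): δ = 3.99°  ✓
  (1,5): δ = 123.33°  ·
  (2,3): δ = 104.01°  ·
  (2,4): δ = 46.63°  ✓
  (2,5): δ = 72.72°  ·
  (3,4): δ = 122.62°  ·
  (3,5): δ = 3.28°  ✓
  (4,5): δ = 60.66°  ·
antipodal pairs: 5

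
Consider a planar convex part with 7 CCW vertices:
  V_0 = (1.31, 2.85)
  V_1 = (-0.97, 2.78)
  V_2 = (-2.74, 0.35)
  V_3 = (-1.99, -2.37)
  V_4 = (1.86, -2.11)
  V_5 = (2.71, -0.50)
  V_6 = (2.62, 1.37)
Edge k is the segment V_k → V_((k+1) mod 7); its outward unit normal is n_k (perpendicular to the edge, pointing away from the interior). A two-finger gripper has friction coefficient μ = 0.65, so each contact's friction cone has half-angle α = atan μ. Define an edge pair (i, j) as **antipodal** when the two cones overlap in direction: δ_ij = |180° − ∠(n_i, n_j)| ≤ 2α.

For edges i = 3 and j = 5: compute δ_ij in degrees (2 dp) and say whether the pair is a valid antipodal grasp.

δ = 91.11°, invalid

α = atan 0.65 = 33.02°;  2α = 66.05°
edge 3: e_3 = (+3.85, +0.26);  n_3 = (+0.0674, -0.9977)
edge 5: e_5 = (-0.09, +1.87);  n_5 = (+0.9988, +0.0481)
∠(n_3, n_5) = 88.89°
δ = |180° − 88.89°| = 91.11°
91.11° > 2α = 66.05°  →  invalid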